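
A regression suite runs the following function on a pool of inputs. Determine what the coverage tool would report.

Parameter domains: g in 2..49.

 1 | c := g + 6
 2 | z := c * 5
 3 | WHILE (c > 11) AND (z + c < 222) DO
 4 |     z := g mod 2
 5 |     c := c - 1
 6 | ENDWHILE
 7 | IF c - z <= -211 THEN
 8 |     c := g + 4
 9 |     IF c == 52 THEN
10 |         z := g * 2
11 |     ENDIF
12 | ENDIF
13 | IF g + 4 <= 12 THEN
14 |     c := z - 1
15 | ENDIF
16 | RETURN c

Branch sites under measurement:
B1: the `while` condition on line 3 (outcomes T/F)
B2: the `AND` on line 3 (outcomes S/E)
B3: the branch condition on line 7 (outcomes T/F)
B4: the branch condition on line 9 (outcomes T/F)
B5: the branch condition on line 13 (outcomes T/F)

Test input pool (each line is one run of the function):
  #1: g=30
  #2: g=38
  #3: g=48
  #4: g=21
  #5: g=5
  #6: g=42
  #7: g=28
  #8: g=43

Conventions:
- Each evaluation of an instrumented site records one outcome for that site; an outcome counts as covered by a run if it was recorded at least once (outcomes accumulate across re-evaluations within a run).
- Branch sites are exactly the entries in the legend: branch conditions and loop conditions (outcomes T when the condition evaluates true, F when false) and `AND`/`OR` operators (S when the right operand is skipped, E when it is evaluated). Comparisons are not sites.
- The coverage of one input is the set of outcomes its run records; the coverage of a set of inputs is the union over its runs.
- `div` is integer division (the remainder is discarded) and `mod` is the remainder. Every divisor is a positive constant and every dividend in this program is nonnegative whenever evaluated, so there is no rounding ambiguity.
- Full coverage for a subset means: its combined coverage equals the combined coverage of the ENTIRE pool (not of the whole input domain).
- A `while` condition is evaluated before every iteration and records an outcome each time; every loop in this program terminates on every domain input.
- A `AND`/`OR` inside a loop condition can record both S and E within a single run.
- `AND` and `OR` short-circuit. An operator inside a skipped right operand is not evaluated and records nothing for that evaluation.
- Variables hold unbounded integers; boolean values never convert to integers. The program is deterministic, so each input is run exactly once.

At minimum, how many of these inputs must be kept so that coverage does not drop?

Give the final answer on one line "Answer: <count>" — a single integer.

test 1 (g=30) fires B2->E, B1->T, B2->E, B1->T, B2->E, B1->T, B2->E, B1->T, B2->E, B1->T, B2->E, B1->T, B2->E, B1->T, ...; hits B1=T, B1=F, B2=S, B2=E, B3=F, B5=F
test 2 (g=38) fires B2->E, B1->F, B3->F, B5->F; hits B1=F, B2=E, B3=F, B5=F
test 3 (g=48) fires B2->E, B1->F, B3->T, B4->T, B5->F; hits B1=F, B2=E, B3=T, B4=T, B5=F
test 4 (g=21) fires B2->E, B1->T, B2->E, B1->T, B2->E, B1->T, B2->E, B1->T, B2->E, B1->T, B2->E, B1->T, B2->E, B1->T, ...; hits B1=T, B1=F, B2=S, B2=E, B3=F, B5=F
test 5 (g=5) fires B2->S, B1->F, B3->F, B5->T; hits B1=F, B2=S, B3=F, B5=T
test 6 (g=42) fires B2->E, B1->F, B3->F, B5->F; hits B1=F, B2=E, B3=F, B5=F
test 7 (g=28) fires B2->E, B1->T, B2->E, B1->T, B2->E, B1->T, B2->E, B1->T, B2->E, B1->T, B2->E, B1->T, B2->E, B1->T, ...; hits B1=T, B1=F, B2=S, B2=E, B3=F, B5=F
test 8 (g=43) fires B2->E, B1->F, B3->F, B5->F; hits B1=F, B2=E, B3=F, B5=F
together the pool reaches 9 outcomes: B1=T, B1=F, B2=S, B2=E, B3=T, B3=F, B4=T, B5=T, B5=F
size 1 is not enough: best union over all size-1 subsets is 6/9
size 2 is not enough: best union over all size-2 subsets is 8/9
size 3: inputs {1, 3, 5} cover all 9 outcomes, and no lexicographically smaller subset of this size does

Answer: 3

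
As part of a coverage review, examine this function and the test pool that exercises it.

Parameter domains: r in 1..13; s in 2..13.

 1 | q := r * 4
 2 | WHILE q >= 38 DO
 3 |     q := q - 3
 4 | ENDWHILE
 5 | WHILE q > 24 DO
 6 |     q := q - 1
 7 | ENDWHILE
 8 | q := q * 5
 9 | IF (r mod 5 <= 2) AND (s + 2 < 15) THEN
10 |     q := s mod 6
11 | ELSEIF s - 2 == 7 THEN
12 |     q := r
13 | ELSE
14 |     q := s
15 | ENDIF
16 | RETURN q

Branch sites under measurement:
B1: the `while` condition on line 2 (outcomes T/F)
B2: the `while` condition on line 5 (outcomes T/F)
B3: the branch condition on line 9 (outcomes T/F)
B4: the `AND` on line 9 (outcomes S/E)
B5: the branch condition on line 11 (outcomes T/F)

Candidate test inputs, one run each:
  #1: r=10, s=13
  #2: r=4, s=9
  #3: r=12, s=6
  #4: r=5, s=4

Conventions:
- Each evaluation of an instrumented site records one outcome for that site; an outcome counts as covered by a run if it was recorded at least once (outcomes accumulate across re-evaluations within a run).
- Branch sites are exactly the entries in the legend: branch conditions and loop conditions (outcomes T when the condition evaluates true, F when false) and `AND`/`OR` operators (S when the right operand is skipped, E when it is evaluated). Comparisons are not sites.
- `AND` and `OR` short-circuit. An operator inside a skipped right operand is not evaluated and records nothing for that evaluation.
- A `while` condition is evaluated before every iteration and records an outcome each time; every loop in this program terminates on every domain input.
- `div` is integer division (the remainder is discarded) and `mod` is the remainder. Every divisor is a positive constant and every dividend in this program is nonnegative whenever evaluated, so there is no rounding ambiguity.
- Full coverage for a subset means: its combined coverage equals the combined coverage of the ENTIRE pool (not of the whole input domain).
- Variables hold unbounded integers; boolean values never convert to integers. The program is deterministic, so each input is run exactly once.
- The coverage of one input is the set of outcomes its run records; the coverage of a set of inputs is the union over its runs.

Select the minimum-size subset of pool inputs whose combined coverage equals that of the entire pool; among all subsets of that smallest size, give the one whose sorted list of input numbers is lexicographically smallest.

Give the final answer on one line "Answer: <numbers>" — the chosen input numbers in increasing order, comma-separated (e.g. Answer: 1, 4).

run #1 (r=10, s=13) runs B1->T, B1->F, B2->T, B2->T, B2->T, B2->T, B2->T, B2->T, B2->T, B2->T, B2->T, B2->T, B2->T, B2->T, ...; records B1=T, B1=F, B2=T, B2=F, B3=F, B4=E, B5=F
run #2 (r=4, s=9) runs B1->F, B2->F, B4->S, B3->F, B5->T; records B1=F, B2=F, B3=F, B4=S, B5=T
run #3 (r=12, s=6) runs B1->T, B1->T, B1->T, B1->T, B1->F, B2->T, B2->T, B2->T, B2->T, B2->T, B2->T, B2->T, B2->T, B2->T, ...; records B1=T, B1=F, B2=T, B2=F, B3=T, B4=E
run #4 (r=5, s=4) runs B1->F, B2->F, B4->E, B3->T; records B1=F, B2=F, B3=T, B4=E
the full pool covers 10 outcomes: B1=T, B1=F, B2=T, B2=F, B3=T, B3=F, B4=S, B4=E, B5=T, B5=F
every size-1 subset falls short of the 10 outcomes (best: 7/10)
every size-2 subset falls short of the 10 outcomes (best: 9/10)
the canonical winner is {1, 2, 3}: size 3, full 10-outcome coverage, earliest index list among size-3 covers

Answer: 1, 2, 3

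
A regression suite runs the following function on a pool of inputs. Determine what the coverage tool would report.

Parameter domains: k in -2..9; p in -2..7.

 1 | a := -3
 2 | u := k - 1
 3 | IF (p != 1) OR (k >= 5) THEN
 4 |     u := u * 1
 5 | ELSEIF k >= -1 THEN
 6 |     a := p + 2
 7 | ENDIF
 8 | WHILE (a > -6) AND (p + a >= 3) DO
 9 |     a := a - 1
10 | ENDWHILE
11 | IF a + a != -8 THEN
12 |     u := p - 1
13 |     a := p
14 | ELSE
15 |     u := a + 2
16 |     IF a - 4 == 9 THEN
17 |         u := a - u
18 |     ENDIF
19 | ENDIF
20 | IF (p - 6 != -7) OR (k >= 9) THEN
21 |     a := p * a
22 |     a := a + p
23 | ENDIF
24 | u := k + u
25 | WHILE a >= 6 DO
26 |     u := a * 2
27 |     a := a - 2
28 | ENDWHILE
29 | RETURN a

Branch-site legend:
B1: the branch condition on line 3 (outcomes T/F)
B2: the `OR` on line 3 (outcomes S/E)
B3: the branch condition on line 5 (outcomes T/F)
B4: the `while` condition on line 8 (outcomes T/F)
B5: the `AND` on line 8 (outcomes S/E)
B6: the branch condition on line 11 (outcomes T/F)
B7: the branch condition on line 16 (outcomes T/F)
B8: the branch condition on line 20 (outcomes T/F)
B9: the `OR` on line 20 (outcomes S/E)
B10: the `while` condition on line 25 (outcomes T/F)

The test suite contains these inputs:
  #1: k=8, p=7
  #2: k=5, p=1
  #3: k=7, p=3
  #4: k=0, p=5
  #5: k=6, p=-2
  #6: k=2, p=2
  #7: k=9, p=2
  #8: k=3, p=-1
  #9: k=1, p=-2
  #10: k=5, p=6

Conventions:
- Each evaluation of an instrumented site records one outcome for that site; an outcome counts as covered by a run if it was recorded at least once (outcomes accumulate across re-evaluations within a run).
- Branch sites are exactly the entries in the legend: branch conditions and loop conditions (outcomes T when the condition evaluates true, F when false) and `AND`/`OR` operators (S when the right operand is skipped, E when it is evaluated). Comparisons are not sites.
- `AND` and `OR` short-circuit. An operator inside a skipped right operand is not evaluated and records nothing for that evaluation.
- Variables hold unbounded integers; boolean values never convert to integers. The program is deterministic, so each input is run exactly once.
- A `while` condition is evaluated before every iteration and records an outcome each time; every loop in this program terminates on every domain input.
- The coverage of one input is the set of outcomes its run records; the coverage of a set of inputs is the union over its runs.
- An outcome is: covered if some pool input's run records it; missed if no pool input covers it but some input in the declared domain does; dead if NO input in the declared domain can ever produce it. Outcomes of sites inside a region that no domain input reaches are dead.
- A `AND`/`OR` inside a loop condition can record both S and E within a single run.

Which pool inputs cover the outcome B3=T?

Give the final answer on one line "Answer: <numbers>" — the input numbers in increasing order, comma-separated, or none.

input #1 (k=8, p=7): does not record B3=T
input #2 (k=5, p=1): does not record B3=T
input #3 (k=7, p=3): does not record B3=T
input #4 (k=0, p=5): does not record B3=T
input #5 (k=6, p=-2): does not record B3=T
input #6 (k=2, p=2): does not record B3=T
input #7 (k=9, p=2): does not record B3=T
input #8 (k=3, p=-1): does not record B3=T
input #9 (k=1, p=-2): does not record B3=T
input #10 (k=5, p=6): does not record B3=T

Answer: none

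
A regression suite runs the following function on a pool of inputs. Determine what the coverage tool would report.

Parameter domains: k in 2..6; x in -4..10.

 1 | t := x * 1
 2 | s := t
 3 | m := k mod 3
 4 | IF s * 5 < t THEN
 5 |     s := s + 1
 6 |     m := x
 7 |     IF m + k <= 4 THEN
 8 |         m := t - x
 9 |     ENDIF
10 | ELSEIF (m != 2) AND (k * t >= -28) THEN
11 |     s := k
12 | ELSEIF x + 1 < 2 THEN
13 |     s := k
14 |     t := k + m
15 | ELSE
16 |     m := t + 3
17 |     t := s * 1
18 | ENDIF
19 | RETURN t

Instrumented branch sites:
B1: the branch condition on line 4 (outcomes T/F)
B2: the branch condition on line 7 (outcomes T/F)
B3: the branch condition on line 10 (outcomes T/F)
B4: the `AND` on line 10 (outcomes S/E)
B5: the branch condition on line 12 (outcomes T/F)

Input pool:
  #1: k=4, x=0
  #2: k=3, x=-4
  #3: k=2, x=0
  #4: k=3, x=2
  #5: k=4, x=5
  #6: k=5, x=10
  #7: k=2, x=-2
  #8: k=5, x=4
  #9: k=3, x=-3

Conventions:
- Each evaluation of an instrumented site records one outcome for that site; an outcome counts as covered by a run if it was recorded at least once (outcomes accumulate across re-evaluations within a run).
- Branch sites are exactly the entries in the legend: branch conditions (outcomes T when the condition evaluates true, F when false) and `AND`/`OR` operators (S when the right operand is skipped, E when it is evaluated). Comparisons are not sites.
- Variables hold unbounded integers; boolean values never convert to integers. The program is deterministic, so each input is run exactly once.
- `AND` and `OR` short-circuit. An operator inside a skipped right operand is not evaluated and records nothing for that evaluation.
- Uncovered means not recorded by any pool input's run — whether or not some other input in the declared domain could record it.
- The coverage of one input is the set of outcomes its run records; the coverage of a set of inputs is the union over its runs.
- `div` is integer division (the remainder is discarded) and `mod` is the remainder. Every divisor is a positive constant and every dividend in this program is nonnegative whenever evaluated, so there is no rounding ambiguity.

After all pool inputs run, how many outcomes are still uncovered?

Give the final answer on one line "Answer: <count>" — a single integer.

input #1, k=4, x=0: events B1->F, B4->E, B3->T; outcomes B1=F, B3=T, B4=E
input #2, k=3, x=-4: events B1->T, B2->T; outcomes B1=T, B2=T
input #3, k=2, x=0: events B1->F, B4->S, B3->F, B5->T; outcomes B1=F, B3=F, B4=S, B5=T
input #4, k=3, x=2: events B1->F, B4->E, B3->T; outcomes B1=F, B3=T, B4=E
input #5, k=4, x=5: events B1->F, B4->E, B3->T; outcomes B1=F, B3=T, B4=E
input #6, k=5, x=10: events B1->F, B4->S, B3->F, B5->F; outcomes B1=F, B3=F, B4=S, B5=F
input #7, k=2, x=-2: events B1->T, B2->T; outcomes B1=T, B2=T
input #8, k=5, x=4: events B1->F, B4->S, B3->F, B5->F; outcomes B1=F, B3=F, B4=S, B5=F
input #9, k=3, x=-3: events B1->T, B2->T; outcomes B1=T, B2=T
union over the pool: B1=T, B1=F, B2=T, B3=T, B3=F, B4=S, B4=E, B5=T, B5=F
uncovered (1 of 10): B2=F

Answer: 1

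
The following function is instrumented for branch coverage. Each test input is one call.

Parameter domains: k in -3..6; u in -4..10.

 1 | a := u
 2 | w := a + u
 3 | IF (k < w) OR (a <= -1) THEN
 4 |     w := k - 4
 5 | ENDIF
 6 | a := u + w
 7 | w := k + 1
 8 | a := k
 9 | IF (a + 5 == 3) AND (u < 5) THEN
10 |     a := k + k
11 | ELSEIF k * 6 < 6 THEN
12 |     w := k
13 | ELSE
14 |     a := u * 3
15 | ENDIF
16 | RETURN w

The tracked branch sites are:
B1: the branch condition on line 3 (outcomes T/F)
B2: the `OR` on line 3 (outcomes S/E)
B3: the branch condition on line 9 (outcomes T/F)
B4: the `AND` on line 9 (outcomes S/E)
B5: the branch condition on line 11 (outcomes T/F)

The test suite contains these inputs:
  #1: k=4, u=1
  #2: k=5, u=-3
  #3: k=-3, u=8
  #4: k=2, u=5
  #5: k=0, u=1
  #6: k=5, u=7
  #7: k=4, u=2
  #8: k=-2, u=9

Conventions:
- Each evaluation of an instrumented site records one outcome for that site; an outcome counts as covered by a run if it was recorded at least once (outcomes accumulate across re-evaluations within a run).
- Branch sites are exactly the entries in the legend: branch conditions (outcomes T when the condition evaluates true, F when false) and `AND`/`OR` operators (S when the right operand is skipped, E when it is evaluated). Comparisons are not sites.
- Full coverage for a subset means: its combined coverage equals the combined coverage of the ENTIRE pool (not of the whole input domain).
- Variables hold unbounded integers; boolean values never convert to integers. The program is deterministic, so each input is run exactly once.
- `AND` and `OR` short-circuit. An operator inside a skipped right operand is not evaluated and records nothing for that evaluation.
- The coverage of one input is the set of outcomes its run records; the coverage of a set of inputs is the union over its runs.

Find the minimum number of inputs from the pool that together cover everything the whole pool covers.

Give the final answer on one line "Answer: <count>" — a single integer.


test 1 (k=4, u=1) hits B1=F, B2=E, B3=F, B4=S, B5=F
test 2 (k=5, u=-3) hits B1=T, B2=E, B3=F, B4=S, B5=F
test 3 (k=-3, u=8) hits B1=T, B2=S, B3=F, B4=S, B5=T
test 4 (k=2, u=5) hits B1=T, B2=S, B3=F, B4=S, B5=F
test 5 (k=0, u=1) hits B1=T, B2=S, B3=F, B4=S, B5=T
test 6 (k=5, u=7) hits B1=T, B2=S, B3=F, B4=S, B5=F
test 7 (k=4, u=2) hits B1=F, B2=E, B3=F, B4=S, B5=F
test 8 (k=-2, u=9) hits B1=T, B2=S, B3=F, B4=E, B5=T
pool-wide coverage (9 outcomes): B1=T, B1=F, B2=S, B2=E, B3=F, B4=S, B4=E, B5=T, B5=F
no size-1 subset reaches all 9 outcomes (best union: 5/9)
the canonical winner is {1, 8}: size 2, full 9-outcome coverage, earliest index list among size-2 covers
Answer: 2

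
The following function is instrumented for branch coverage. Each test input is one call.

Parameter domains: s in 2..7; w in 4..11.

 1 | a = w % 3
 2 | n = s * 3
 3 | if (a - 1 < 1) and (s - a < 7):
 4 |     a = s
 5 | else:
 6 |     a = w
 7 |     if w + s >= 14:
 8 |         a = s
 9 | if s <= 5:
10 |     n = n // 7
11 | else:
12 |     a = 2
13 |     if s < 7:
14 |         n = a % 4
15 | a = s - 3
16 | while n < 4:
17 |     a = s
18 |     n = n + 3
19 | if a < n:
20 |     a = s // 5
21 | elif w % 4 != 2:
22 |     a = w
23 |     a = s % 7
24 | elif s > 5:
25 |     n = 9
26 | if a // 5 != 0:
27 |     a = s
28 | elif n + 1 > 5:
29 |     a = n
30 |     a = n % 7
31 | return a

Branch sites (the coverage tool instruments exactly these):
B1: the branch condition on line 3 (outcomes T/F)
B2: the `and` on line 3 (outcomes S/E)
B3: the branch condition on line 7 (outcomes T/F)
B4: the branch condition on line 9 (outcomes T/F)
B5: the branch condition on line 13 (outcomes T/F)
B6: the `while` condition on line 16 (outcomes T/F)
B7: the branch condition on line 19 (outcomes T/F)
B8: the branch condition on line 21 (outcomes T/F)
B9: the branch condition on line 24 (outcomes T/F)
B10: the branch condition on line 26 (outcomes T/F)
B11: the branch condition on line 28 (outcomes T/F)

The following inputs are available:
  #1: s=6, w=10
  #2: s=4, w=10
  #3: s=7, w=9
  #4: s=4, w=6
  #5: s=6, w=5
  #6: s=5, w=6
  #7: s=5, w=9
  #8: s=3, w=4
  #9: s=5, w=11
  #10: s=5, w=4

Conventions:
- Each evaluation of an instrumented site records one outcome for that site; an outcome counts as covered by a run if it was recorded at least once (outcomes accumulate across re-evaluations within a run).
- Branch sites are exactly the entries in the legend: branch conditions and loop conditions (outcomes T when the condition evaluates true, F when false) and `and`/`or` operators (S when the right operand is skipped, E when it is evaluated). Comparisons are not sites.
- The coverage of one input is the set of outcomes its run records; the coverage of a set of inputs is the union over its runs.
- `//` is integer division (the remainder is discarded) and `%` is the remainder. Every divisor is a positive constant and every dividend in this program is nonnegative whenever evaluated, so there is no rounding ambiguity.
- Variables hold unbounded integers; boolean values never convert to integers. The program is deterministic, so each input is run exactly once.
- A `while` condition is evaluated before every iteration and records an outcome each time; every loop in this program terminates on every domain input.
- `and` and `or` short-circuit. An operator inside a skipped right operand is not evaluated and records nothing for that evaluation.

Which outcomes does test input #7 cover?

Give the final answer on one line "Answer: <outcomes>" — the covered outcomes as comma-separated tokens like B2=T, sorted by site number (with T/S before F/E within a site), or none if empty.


Running input #7 (s=5, w=9), event by event:
  B2->E, B1->T, B4->T, B6->T, B6->F, B7->F, B8->T, B10->T
as a set, this run covers: B1=T, B2=E, B4=T, B6=T, B6=F, B7=F, B8=T, B10=T
Answer: B1=T, B2=E, B4=T, B6=T, B6=F, B7=F, B8=T, B10=T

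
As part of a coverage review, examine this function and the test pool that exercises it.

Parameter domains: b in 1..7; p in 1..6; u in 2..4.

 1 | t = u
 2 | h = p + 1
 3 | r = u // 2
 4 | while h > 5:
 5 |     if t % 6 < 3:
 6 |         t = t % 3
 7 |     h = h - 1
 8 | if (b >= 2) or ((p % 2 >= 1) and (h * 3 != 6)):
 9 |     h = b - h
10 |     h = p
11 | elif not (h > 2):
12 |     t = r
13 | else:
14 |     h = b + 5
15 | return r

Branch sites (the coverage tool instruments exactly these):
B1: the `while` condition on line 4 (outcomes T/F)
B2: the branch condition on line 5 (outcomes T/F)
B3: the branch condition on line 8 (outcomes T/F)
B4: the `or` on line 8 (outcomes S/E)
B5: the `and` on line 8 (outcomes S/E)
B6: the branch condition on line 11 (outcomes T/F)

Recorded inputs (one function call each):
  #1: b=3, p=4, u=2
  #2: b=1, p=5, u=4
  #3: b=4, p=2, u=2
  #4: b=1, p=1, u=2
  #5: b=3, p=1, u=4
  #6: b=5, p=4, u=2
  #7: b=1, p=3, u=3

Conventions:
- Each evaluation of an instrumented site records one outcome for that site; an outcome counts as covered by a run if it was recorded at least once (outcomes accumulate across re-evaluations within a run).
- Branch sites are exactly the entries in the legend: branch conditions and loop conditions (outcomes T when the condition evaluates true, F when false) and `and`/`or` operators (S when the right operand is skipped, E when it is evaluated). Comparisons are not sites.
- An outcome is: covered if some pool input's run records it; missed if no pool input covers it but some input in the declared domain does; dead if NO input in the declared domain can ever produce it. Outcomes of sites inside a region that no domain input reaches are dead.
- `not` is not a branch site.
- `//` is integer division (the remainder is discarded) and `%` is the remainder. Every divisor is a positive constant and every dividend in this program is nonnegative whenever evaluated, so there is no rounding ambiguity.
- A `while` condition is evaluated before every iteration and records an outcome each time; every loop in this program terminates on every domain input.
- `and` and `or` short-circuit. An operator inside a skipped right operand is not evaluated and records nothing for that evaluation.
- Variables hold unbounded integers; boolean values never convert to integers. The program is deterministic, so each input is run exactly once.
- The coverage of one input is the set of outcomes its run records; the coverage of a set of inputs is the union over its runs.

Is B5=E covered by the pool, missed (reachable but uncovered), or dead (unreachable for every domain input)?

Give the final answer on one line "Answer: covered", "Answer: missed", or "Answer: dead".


B5=E is recorded by pool input(s) 2, 4, 7 -> covered
Answer: covered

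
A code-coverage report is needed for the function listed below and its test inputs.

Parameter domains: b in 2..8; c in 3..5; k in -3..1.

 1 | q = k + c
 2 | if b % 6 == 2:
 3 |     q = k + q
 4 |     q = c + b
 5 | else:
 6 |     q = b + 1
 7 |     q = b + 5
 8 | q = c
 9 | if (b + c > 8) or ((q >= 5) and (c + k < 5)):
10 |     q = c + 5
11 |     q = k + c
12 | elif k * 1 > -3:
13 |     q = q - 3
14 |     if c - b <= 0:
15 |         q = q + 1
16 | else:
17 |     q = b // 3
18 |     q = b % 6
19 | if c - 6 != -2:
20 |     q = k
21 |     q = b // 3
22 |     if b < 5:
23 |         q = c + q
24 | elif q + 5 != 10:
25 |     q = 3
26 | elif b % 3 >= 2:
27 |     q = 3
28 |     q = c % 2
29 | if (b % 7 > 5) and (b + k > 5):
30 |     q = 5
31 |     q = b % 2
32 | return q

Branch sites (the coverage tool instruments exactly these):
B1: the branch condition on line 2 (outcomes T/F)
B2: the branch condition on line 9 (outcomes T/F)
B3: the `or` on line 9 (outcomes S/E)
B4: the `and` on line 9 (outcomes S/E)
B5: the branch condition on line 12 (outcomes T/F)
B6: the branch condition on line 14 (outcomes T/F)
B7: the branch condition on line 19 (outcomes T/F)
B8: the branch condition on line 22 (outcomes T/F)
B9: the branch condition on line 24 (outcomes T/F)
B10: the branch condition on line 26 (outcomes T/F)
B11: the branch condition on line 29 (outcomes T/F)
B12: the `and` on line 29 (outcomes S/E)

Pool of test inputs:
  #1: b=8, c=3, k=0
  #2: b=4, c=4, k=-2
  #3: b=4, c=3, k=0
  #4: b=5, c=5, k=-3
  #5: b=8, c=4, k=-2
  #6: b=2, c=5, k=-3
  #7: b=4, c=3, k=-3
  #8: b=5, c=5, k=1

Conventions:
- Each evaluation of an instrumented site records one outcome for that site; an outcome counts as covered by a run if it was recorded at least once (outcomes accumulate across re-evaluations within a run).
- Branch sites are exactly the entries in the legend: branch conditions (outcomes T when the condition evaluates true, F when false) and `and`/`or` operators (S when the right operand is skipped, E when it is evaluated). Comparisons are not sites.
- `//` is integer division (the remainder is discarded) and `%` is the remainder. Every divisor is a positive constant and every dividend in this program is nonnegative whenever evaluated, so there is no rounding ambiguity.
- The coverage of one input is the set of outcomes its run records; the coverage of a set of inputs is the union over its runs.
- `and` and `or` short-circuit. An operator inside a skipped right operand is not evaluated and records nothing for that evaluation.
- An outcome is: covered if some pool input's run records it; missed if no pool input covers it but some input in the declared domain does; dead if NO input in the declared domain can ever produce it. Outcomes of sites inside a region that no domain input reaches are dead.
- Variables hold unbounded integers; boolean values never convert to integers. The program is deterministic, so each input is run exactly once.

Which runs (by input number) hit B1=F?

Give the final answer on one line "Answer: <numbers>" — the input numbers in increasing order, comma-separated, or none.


input #1 (b=8, c=3, k=0): does not produce B1=F
input #2 (b=4, c=4, k=-2): produces B1=F
input #3 (b=4, c=3, k=0): produces B1=F
input #4 (b=5, c=5, k=-3): produces B1=F
input #5 (b=8, c=4, k=-2): does not produce B1=F
input #6 (b=2, c=5, k=-3): does not produce B1=F
input #7 (b=4, c=3, k=-3): produces B1=F
input #8 (b=5, c=5, k=1): produces B1=F
Answer: 2, 3, 4, 7, 8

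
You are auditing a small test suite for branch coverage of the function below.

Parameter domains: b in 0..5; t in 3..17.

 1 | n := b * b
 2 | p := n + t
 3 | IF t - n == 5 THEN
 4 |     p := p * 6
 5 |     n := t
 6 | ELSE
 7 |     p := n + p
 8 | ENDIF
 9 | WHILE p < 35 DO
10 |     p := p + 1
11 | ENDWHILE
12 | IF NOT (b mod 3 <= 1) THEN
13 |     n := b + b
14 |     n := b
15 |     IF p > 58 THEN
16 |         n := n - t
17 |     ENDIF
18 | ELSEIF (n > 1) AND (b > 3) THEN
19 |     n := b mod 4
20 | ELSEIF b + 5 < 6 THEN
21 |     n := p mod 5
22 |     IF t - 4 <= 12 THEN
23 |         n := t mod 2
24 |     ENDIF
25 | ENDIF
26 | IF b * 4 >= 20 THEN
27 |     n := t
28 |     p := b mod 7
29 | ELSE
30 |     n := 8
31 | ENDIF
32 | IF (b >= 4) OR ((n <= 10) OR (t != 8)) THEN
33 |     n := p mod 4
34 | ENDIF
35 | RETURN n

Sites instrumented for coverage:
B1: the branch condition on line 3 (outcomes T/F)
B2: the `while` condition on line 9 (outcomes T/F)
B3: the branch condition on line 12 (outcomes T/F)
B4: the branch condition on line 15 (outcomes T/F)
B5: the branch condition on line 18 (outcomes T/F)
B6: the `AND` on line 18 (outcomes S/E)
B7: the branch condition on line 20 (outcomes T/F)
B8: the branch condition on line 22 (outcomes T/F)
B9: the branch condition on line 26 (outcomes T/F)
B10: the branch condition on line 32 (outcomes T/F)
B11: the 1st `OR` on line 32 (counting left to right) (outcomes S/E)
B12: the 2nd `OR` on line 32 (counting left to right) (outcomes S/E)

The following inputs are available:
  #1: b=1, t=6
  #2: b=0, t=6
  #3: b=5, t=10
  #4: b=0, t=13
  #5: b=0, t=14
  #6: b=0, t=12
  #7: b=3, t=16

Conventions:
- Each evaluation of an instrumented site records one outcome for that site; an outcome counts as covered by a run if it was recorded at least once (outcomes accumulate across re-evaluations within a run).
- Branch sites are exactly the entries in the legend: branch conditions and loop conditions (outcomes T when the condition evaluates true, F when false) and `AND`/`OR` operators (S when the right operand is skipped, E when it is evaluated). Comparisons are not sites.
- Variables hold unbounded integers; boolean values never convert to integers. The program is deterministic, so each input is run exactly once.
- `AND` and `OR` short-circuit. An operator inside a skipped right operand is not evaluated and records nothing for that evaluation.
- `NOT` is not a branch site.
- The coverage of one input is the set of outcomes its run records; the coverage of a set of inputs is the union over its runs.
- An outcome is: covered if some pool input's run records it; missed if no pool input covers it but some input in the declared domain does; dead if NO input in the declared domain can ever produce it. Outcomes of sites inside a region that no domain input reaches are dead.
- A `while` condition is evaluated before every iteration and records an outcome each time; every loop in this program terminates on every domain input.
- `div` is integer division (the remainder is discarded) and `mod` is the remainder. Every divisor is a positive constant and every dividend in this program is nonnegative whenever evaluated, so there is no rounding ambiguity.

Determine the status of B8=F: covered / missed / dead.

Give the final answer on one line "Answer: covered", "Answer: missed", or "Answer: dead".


no pool input records B8=F
but domain input (b=0, t=17) does record it -> reachable, so missed
Answer: missed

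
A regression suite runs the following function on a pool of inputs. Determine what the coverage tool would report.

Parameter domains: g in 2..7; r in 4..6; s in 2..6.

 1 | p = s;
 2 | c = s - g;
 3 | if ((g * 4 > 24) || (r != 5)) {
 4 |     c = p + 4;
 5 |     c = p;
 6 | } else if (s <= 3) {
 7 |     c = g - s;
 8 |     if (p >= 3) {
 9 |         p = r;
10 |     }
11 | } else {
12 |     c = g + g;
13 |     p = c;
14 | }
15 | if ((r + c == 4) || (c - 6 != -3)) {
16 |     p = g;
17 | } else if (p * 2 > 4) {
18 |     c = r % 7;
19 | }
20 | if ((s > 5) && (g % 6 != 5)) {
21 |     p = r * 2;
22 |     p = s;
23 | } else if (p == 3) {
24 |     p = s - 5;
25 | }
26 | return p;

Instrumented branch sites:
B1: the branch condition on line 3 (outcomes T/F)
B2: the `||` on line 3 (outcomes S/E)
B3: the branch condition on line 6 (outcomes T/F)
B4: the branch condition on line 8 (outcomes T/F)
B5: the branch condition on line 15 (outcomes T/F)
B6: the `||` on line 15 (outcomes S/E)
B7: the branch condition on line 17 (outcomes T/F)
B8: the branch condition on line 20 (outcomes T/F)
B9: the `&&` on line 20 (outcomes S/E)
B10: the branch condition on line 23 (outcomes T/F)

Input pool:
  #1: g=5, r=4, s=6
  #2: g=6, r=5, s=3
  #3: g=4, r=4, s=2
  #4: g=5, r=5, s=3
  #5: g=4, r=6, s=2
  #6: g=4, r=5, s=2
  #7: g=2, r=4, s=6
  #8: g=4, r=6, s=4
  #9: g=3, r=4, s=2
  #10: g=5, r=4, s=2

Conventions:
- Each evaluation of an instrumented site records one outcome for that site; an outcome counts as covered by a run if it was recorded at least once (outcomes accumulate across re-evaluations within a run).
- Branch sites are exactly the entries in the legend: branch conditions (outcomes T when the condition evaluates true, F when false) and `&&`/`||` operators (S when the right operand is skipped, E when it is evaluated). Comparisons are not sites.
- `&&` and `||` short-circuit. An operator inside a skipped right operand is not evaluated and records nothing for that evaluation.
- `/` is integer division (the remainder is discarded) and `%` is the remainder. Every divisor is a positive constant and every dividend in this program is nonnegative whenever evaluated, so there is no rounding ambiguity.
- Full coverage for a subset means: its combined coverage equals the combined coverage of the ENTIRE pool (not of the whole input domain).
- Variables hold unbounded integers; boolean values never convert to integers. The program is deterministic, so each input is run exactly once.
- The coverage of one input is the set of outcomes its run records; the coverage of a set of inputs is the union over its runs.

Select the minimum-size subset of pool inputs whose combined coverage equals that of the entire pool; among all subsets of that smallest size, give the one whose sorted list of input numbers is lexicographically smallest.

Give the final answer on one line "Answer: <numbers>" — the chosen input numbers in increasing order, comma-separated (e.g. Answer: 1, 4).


test 1 (g=5, r=4, s=6) fires B2->E, B1->T, B6->E, B5->T, B9->E, B8->F, B10->F; hits B1=T, B2=E, B5=T, B6=E, B8=F, B9=E, B10=F
test 2 (g=6, r=5, s=3) fires B2->E, B1->F, B3->T, B4->T, B6->E, B5->F, B7->T, B9->S, B8->F, B10->F; hits B1=F, B2=E, B3=T, B4=T, B5=F, B6=E, B7=T, B8=F, B9=S, B10=F
test 3 (g=4, r=4, s=2) fires B2->E, B1->T, B6->E, B5->T, B9->S, B8->F, B10->F; hits B1=T, B2=E, B5=T, B6=E, B8=F, B9=S, B10=F
test 4 (g=5, r=5, s=3) fires B2->E, B1->F, B3->T, B4->T, B6->E, B5->T, B9->S, B8->F, B10->F; hits B1=F, B2=E, B3=T, B4=T, B5=T, B6=E, B8=F, B9=S, B10=F
test 5 (g=4, r=6, s=2) fires B2->E, B1->T, B6->E, B5->T, B9->S, B8->F, B10->F; hits B1=T, B2=E, B5=T, B6=E, B8=F, B9=S, B10=F
test 6 (g=4, r=5, s=2) fires B2->E, B1->F, B3->T, B4->F, B6->E, B5->T, B9->S, B8->F, B10->F; hits B1=F, B2=E, B3=T, B4=F, B5=T, B6=E, B8=F, B9=S, B10=F
test 7 (g=2, r=4, s=6) fires B2->E, B1->T, B6->E, B5->T, B9->E, B8->T; hits B1=T, B2=E, B5=T, B6=E, B8=T, B9=E
test 8 (g=4, r=6, s=4) fires B2->E, B1->T, B6->E, B5->T, B9->S, B8->F, B10->F; hits B1=T, B2=E, B5=T, B6=E, B8=F, B9=S, B10=F
test 9 (g=3, r=4, s=2) fires B2->E, B1->T, B6->E, B5->T, B9->S, B8->F, B10->T; hits B1=T, B2=E, B5=T, B6=E, B8=F, B9=S, B10=T
test 10 (g=5, r=4, s=2) fires B2->E, B1->T, B6->E, B5->T, B9->S, B8->F, B10->F; hits B1=T, B2=E, B5=T, B6=E, B8=F, B9=S, B10=F
union over all inputs: B1=T, B1=F, B2=E, B3=T, B4=T, B4=F, B5=T, B5=F, B6=E, B7=T, B8=T, B8=F, B9=S, B9=E, B10=T, B10=F (16 outcomes)
checked all size-1 subsets: none covers 16 outcomes (max 10/16)
checked all size-2 subsets: none covers 16 outcomes (max 14/16)
checked all size-3 subsets: none covers 16 outcomes (max 15/16)
inputs {2, 6, 7, 9} (size 4) cover everything; no size-4 subset with a lexicographically smaller index list covers all 16
Answer: 2, 6, 7, 9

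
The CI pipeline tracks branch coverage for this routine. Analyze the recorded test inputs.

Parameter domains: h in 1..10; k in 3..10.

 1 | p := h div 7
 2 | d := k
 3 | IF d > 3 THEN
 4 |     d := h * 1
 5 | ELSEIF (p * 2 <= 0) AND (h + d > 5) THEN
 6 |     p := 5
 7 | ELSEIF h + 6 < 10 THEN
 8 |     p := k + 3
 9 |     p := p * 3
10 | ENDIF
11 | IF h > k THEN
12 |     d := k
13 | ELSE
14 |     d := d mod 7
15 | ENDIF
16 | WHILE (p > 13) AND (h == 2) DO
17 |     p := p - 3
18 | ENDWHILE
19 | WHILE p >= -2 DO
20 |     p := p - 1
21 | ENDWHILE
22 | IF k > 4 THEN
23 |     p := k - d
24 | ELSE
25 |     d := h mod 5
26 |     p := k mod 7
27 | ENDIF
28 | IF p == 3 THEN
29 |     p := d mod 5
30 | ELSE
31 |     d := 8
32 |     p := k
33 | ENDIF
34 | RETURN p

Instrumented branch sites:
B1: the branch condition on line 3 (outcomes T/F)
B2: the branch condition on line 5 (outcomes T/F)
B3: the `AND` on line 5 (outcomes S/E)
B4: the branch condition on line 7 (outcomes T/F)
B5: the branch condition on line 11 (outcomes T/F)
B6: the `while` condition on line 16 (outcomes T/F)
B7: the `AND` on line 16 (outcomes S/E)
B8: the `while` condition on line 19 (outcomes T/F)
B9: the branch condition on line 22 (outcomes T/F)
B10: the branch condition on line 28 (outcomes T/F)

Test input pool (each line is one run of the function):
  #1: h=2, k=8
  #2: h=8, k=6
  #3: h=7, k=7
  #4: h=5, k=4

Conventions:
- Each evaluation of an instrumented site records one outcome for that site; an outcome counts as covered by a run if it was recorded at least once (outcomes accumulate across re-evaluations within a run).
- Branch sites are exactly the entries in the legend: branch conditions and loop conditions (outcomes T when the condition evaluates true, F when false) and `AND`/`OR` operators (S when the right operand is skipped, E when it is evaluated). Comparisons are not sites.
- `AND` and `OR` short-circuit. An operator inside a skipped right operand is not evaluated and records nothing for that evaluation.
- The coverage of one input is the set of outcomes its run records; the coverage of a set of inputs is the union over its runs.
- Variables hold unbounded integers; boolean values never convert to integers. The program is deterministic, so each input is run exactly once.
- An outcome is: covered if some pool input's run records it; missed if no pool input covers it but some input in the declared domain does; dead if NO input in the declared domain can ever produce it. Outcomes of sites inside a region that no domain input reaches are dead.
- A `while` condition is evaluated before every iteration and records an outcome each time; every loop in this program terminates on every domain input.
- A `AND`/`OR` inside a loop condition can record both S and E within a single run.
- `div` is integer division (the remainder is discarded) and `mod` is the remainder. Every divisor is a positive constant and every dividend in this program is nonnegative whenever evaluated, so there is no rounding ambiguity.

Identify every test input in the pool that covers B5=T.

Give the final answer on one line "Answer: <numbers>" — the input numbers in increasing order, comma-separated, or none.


input #1 (h=2, k=8): misses B5=T
input #2 (h=8, k=6): covers B5=T
input #3 (h=7, k=7): misses B5=T
input #4 (h=5, k=4): covers B5=T
Answer: 2, 4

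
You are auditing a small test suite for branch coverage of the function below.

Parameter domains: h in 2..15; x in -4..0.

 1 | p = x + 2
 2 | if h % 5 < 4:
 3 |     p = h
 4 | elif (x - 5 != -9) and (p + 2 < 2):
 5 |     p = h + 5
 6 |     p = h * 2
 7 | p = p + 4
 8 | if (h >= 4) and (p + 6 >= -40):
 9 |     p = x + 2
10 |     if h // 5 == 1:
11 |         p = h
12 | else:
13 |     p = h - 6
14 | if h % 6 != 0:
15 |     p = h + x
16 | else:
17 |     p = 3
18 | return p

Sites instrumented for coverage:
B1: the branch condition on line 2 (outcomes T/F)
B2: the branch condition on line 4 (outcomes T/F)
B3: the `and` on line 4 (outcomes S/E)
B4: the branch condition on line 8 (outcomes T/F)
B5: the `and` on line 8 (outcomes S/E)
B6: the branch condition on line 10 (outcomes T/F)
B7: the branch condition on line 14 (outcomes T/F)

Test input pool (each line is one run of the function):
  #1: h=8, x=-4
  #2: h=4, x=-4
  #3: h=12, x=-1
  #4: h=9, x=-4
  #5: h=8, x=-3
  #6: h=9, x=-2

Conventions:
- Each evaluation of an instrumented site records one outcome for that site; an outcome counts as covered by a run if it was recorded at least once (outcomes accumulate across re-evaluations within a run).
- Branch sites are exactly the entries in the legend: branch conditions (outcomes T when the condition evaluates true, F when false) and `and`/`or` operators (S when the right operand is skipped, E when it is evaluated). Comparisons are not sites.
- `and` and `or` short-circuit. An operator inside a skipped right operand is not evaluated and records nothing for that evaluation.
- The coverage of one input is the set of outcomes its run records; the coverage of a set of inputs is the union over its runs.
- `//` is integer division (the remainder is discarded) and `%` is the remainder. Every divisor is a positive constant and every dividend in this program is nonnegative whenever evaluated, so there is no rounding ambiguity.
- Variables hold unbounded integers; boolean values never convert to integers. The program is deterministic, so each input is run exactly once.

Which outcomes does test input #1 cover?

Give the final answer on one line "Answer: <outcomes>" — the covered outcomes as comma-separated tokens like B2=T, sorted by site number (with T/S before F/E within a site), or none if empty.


Simulating input #1 (h=8, x=-4) step by step:
  B1->T, B5->E, B4->T, B6->T, B7->T
collecting distinct outcomes: B1=T, B4=T, B5=E, B6=T, B7=T
Answer: B1=T, B4=T, B5=E, B6=T, B7=T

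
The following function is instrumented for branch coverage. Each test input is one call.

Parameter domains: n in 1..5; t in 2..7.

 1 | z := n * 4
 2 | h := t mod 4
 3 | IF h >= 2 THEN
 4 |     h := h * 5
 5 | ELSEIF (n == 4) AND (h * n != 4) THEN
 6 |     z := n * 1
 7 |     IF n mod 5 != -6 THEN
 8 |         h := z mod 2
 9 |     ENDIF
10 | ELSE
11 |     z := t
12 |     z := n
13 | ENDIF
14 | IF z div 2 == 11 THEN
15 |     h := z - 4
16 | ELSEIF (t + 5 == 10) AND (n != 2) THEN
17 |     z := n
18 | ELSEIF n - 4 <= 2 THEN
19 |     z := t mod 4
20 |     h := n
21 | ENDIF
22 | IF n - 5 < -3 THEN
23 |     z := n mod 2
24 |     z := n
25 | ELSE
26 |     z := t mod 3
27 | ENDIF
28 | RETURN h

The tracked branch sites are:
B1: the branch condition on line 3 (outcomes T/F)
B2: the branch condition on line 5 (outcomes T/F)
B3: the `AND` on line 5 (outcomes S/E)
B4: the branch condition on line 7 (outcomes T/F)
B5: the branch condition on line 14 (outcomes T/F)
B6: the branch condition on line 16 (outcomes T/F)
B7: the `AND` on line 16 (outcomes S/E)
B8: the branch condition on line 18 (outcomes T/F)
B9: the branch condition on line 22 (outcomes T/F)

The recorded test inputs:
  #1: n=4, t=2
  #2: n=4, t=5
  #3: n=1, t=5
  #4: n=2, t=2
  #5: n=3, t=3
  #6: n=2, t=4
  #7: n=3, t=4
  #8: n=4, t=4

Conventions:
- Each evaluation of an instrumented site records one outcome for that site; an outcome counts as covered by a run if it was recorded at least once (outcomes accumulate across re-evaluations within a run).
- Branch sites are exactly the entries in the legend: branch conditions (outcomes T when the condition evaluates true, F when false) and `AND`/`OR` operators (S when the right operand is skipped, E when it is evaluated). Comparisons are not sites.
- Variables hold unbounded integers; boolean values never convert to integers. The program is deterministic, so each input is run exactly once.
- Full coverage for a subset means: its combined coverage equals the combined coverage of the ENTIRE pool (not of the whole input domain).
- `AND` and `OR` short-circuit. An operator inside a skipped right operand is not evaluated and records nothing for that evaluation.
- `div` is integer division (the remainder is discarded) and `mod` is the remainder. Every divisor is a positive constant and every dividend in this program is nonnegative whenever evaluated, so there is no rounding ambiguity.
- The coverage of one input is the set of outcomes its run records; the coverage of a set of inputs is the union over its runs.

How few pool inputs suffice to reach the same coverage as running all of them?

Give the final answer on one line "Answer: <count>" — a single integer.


input #1 (n=4, t=2): covers B1=T, B5=F, B6=F, B7=S, B8=T, B9=F
input #2 (n=4, t=5): covers B1=F, B2=F, B3=E, B5=F, B6=T, B7=E, B9=F
input #3 (n=1, t=5): covers B1=F, B2=F, B3=S, B5=F, B6=T, B7=E, B9=T
input #4 (n=2, t=2): covers B1=T, B5=F, B6=F, B7=S, B8=T, B9=F
input #5 (n=3, t=3): covers B1=T, B5=F, B6=F, B7=S, B8=T, B9=F
input #6 (n=2, t=4): covers B1=F, B2=F, B3=S, B5=F, B6=F, B7=S, B8=T, B9=F
input #7 (n=3, t=4): covers B1=F, B2=F, B3=S, B5=F, B6=F, B7=S, B8=T, B9=F
input #8 (n=4, t=4): covers B1=F, B2=T, B3=E, B4=T, B5=F, B6=F, B7=S, B8=T, B9=F
together the pool reaches 15 outcomes: B1=T, B1=F, B2=T, B2=F, B3=S, B3=E, B4=T, B5=F, B6=T, B6=F, B7=S, B7=E, B8=T, B9=T, B9=F
size 1 is not enough: best union over all size-1 subsets is 9/15
size 2 is not enough: best union over all size-2 subsets is 14/15
inputs {1, 3, 8} (size 3) cover everything; no size-3 subset with a lexicographically smaller index list covers all 15
Answer: 3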